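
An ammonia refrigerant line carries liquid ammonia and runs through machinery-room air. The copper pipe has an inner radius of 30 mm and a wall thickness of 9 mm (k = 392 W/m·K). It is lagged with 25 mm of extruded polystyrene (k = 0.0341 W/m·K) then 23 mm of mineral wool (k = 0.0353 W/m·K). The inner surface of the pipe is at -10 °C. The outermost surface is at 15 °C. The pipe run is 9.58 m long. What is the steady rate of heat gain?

Radial resistances (cylindrical: R_cond = ln(r_o/r_i)/(2πkL), R_conv = 1/(h·2πrL)):
R_copper pipe wall = ln(39/30)/(2π×392×9.58) = 1.112×10^-5 K/W
R_extruded polystyrene = ln(64/39)/(2π×0.0341×9.58) = 0.2413 K/W
R_mineral wool = ln(87/64)/(2π×0.0353×9.58) = 0.1445 K/W
R_total = 0.3858 K/W
Q = ΔT/R_total = 25/0.3858

Q ≈ 64.8 W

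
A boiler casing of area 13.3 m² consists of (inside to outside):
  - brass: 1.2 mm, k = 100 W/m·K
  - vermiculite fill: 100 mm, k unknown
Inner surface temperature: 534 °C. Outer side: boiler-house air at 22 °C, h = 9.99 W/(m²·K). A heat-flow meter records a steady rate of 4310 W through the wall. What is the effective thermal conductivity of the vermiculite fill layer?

Using the resistance-network approach (series):
R_brass = L/(kA) = 0.0012/(100×13.3) = 9.023×10^-7 K/W
R_outer film = 1/(h_o·A) = 1/(9.99×13.3) = 0.007526 K/W
Sum of known resistances R_other = 0.007527 K/W
Total R = ΔT/Q = 512/4310 = 0.1188 K/W
R_vermiculite fill = R_total − R_other = 0.1113 K/W
k = L/(R·A) = 0.1/(0.1113×13.3)

k ≈ 0.0676 W/(m·K)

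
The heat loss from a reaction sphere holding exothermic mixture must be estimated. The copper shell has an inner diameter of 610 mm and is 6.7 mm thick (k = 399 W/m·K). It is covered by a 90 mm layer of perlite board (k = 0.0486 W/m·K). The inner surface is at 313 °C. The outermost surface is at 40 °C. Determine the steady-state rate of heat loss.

Q ≈ 232 W

For a spherical shell R = (1/r₁ − 1/r₂)/(4πk); film R = 1/(h·4πr²). In series:
R_copper shell = (1/0.305 − 1/0.3117)/(4π×399) = 1.406×10^-5 K/W
R_perlite board = (1/0.3117 − 1/0.4017)/(4π×0.0486) = 1.177 K/W
R_total = 1.177 K/W
Q = ΔT/R_total = 273/1.177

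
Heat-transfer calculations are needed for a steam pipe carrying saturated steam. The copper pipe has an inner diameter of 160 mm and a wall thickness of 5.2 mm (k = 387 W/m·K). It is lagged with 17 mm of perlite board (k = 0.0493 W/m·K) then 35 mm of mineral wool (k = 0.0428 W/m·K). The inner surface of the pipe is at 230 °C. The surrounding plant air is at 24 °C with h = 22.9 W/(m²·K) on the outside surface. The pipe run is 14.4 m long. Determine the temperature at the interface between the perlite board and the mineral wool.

T ≈ 160 °C

Cylindrical conduction, so R = ln(r₂/r₁)/(2πkL) per layer, in series:
R_copper pipe wall = ln(85.2/80)/(2π×387×14.4) = 1.799×10^-6 K/W
R_perlite board = ln(102.2/85.2)/(2π×0.0493×14.4) = 0.04079 K/W
R_mineral wool = ln(137.2/102.2)/(2π×0.0428×14.4) = 0.07605 K/W
R_outer film = 1/(h_o·2πr_oL) = 1/(22.9×2π×0.1372×14.4) = 0.003518 K/W
R_total = 0.1204 K/W
Q = ΔT/R_total = 206/0.1204
Q = 1710 W
T_interface = T_inner − Q·ΣR(inner→interface) = 230 − 1710×0.04079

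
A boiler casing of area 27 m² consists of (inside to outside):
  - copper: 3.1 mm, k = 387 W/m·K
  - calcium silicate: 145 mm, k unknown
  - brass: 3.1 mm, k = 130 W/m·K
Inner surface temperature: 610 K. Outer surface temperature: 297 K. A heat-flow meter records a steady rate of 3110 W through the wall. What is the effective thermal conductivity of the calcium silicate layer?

Series thermal resistances:
R_copper = L/(kA) = 0.0031/(387×27) = 2.967×10^-7 K/W
R_brass = L/(kA) = 0.0031/(130×27) = 8.832×10^-7 K/W
Sum of known resistances R_other = 1.18×10^-6 K/W
Total R = ΔT/Q = 313/3110 = 0.1006 K/W
R_calcium silicate = R_total − R_other = 0.1006 K/W
k = L/(R·A) = 0.145/(0.1006×27)

k ≈ 0.0534 W/(m·K)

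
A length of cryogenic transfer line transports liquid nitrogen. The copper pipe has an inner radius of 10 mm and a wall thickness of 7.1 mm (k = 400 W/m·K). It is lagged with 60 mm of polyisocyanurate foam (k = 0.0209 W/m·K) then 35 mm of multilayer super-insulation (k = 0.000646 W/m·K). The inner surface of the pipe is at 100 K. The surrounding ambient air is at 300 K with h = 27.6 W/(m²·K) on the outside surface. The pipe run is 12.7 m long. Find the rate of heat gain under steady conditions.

Q ≈ 24.5 W

Per-layer cylindrical resistances, series-summed:
R_copper pipe wall = ln(17.1/10)/(2π×400×12.7) = 1.681×10^-5 K/W
R_polyisocyanurate foam = ln(77.1/17.1)/(2π×0.0209×12.7) = 0.903 K/W
R_multilayer super-insulation = ln(112.1/77.1)/(2π×0.000646×12.7) = 7.261 K/W
R_outer film = 1/(h_o·2πr_oL) = 1/(27.6×2π×0.1121×12.7) = 0.00405 K/W
R_total = 8.168 K/W
Q = ΔT/R_total = 200/8.168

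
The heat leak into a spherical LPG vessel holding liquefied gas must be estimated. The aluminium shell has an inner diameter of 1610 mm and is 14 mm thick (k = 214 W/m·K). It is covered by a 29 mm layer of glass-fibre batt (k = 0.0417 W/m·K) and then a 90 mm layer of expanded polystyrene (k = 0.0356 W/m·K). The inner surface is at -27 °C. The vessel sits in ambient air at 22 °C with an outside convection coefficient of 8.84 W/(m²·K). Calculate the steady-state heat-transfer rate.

Spherical conduction: R = (1/r_in − 1/r_out)/(4πk) per layer; series-sum.
R_aluminium shell = (1/0.805 − 1/0.819)/(4π×214) = 7.896×10^-6 K/W
R_glass-fibre batt = (1/0.819 − 1/0.848)/(4π×0.0417) = 0.07968 K/W
R_expanded polystyrene = (1/0.848 − 1/0.938)/(4π×0.0356) = 0.2529 K/W
R_outer film = 1/(h·4πr_o²) = 1/(8.84×4π×0.938²) = 0.01023 K/W
R_total = 0.3428 K/W
Q = ΔT/R_total = 49/0.3428

Q ≈ 143 W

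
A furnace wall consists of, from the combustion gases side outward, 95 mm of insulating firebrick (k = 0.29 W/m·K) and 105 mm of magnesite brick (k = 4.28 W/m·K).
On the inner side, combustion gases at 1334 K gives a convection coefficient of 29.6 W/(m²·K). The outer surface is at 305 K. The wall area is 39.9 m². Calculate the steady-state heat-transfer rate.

Thermal resistances in series:
R_inner film = 1/(h_i·A) = 1/(29.6×39.9) = 8.467×10^-4 K/W
R_insulating firebrick = L/(kA) = 0.095/(0.29×39.9) = 0.00821 K/W
R_magnesite brick = L/(kA) = 0.105/(4.28×39.9) = 6.149×10^-4 K/W
R_total = 0.009672 K/W
Q = ΔT / R_total = 1029 / 0.009672

Q ≈ 106000 W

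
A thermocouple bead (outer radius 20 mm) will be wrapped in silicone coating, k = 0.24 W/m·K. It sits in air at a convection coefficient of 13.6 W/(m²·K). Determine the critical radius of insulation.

r_cr ≈ 35.3 mm

For a sphere r_cr = 2k/h = 2×0.24/13.6
r_cr = 35.3 mm; since the bare radius (20 mm) is below r_cr, adding a thin layer of insulation will *increase* heat loss.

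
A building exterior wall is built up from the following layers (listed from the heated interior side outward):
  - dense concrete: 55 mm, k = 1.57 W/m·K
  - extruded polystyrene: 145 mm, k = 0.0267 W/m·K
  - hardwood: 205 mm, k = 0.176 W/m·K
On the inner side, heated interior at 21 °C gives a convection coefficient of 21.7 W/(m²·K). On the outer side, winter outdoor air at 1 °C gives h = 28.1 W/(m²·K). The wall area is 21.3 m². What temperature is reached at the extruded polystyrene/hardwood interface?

T ≈ 4.58 °C

Model the wall as resistances in series:
R_inner film = 1/(h_i·A) = 1/(21.7×21.3) = 0.002164 K/W
R_dense concrete = L/(kA) = 0.055/(1.57×21.3) = 0.001645 K/W
R_extruded polystyrene = L/(kA) = 0.145/(0.0267×21.3) = 0.255 K/W
R_hardwood = L/(kA) = 0.205/(0.176×21.3) = 0.05468 K/W
R_outer film = 1/(h_o·A) = 1/(28.1×21.3) = 0.001671 K/W
R_total = 0.3151 K/W;  Q = ΔT/R_total = 20/0.3151 = 63.47 W
T_interface = T_inner − Q·ΣR(inner→interface) = 21 − 63.5×0.2588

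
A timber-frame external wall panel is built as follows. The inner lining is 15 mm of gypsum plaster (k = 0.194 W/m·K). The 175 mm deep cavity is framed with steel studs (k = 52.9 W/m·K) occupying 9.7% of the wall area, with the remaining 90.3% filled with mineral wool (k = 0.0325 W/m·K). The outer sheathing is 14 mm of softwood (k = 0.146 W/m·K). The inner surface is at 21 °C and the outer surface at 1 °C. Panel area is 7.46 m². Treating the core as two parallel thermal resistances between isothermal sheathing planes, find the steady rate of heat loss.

Sheathing layers in series; stud and cavity paths in parallel between them.
R_inner = 0.015/(0.194×7.46) = 0.01036 K/W
R_stud  = 0.175/(52.9×0.097×7.46) = 0.004572 K/W
R_cav   = 0.175/(0.0325×0.903×7.46) = 0.7993 K/W
1/R_core = 1/R_stud + 1/R_cav → R_core = 0.004546 K/W
R_outer = 0.014/(0.146×7.46) = 0.01285 K/W
R_total = 0.02776 K/W
Q = ΔT/R_total = 20/0.02776

Q ≈ 720 W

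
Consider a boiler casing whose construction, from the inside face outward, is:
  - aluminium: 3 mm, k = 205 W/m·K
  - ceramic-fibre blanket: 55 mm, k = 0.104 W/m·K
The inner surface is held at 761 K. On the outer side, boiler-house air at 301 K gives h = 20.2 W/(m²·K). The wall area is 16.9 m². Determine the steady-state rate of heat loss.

Q ≈ 13400 W

Treating each layer as a thermal resistance in series:
R_aluminium = L/(kA) = 0.003/(205×16.9) = 8.659×10^-7 K/W
R_ceramic-fibre blanket = L/(kA) = 0.055/(0.104×16.9) = 0.03129 K/W
R_outer film = 1/(h_o·A) = 1/(20.2×16.9) = 0.002929 K/W
R_total = 0.03422 K/W
Q = ΔT / R_total = 460 / 0.03422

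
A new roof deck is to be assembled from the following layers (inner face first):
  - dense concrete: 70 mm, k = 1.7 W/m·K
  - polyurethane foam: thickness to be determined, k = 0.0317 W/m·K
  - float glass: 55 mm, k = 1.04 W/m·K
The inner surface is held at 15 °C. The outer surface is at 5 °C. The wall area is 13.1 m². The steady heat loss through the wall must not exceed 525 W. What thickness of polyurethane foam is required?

L ≈ 4.93 mm

Series thermal resistances:
R_dense concrete = L/(kA) = 0.07/(1.7×13.1) = 0.003143 K/W
R_float glass = L/(kA) = 0.055/(1.04×13.1) = 0.004037 K/W
Sum of the known resistances R_other = 0.00718 K/W
Required total resistance R_tot = ΔT/Q_allow = 10/525 = 0.01905 K/W
R_polyurethane foam = R_tot − R_other = 0.01187 K/W
L = R·k·A = 0.01187×0.0317×13.1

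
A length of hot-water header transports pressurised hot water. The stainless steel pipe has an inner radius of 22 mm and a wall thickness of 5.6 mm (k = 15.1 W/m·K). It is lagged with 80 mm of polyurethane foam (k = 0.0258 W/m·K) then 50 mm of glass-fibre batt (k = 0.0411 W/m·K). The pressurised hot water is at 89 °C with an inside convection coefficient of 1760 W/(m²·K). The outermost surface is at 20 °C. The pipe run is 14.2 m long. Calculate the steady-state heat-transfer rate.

Per-layer cylindrical resistances, series-summed:
R_inner film = 1/(h_i·2πr₁L) = 1/(1760×2π×0.022×14.2) = 2.895×10^-4 K/W
R_stainless steel pipe wall = ln(27.6/22)/(2π×15.1×14.2) = 1.683×10^-4 K/W
R_polyurethane foam = ln(107.6/27.6)/(2π×0.0258×14.2) = 0.5911 K/W
R_glass-fibre batt = ln(157.6/107.6)/(2π×0.0411×14.2) = 0.1041 K/W
R_total = 0.6956 K/W
Q = ΔT/R_total = 69/0.6956

Q ≈ 99.2 W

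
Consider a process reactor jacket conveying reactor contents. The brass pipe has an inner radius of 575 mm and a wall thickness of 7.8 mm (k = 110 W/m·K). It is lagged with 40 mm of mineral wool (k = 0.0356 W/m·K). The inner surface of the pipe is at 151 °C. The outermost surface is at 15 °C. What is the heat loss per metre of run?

For a radial system each layer contributes R = ln(r_out/r_in)/(2πkL); films add R = 1/(hA).
R_brass pipe wall = ln(582.8/575)/(2π×110×1) = 1.95×10^-5 K/W
R_mineral wool = ln(622.8/582.8)/(2π×0.0356×1) = 0.2968 K/W
R_total = 0.2968 K/W
Q = ΔT/R_total = 136/0.2968

q′ ≈ 458 W/m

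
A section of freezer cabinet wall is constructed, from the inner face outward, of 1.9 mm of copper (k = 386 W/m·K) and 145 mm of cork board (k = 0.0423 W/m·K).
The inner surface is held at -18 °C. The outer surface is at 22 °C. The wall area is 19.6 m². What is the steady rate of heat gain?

Series thermal resistances:
R_copper = L/(kA) = 0.0019/(386×19.6) = 2.511×10^-7 K/W
R_cork board = L/(kA) = 0.145/(0.0423×19.6) = 0.1749 K/W
R_total = 0.1749 K/W
Q = ΔT / R_total = 40 / 0.1749

Q ≈ 229 W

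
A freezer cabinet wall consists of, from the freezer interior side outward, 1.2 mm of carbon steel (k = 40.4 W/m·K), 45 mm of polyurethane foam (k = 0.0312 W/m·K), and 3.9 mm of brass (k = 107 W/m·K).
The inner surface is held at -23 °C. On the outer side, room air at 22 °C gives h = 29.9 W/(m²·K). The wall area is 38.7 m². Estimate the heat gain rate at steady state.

Q ≈ 1180 W

Model the wall as resistances in series:
R_carbon steel = L/(kA) = 0.0012/(40.4×38.7) = 7.675×10^-7 K/W
R_polyurethane foam = L/(kA) = 0.045/(0.0312×38.7) = 0.03727 K/W
R_brass = L/(kA) = 0.0039/(107×38.7) = 9.418×10^-7 K/W
R_outer film = 1/(h_o·A) = 1/(29.9×38.7) = 8.642×10^-4 K/W
R_total = 0.03813 K/W
Q = ΔT / R_total = 45 / 0.03813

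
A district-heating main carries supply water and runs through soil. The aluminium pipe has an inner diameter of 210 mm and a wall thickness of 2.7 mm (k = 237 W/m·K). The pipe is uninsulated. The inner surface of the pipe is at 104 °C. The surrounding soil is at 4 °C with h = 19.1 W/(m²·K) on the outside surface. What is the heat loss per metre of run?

Per-layer cylindrical resistances, series-summed:
R_aluminium pipe wall = ln(107.7/105)/(2π×237×1) = 1.705×10^-5 K/W
R_outer film = 1/(h_o·2πr_oL) = 1/(19.1×2π×0.1077×1) = 0.07737 K/W
R_total = 0.07739 K/W
Q = ΔT/R_total = 100/0.07739

q′ ≈ 1290 W/m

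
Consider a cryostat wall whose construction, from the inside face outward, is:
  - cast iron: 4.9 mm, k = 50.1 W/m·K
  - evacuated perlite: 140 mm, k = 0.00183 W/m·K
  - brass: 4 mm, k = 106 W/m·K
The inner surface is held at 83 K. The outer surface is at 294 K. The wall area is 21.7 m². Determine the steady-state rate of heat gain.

Q ≈ 59.9 W

Series thermal resistances:
R_cast iron = L/(kA) = 0.0049/(50.1×21.7) = 4.507×10^-6 K/W
R_evacuated perlite = L/(kA) = 0.14/(0.00183×21.7) = 3.525 K/W
R_brass = L/(kA) = 0.004/(106×21.7) = 1.739×10^-6 K/W
R_total = 3.525 K/W
Q = ΔT / R_total = 211 / 3.525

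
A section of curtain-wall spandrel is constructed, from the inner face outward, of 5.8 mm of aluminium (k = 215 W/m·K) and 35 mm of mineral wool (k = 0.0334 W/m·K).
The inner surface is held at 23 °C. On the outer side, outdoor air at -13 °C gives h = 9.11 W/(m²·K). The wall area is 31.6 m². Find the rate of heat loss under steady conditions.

Using the resistance-network approach (series):
R_aluminium = L/(kA) = 0.0058/(215×31.6) = 8.537×10^-7 K/W
R_mineral wool = L/(kA) = 0.035/(0.0334×31.6) = 0.03316 K/W
R_outer film = 1/(h_o·A) = 1/(9.11×31.6) = 0.003474 K/W
R_total = 0.03664 K/W
Q = ΔT / R_total = 36 / 0.03664

Q ≈ 983 W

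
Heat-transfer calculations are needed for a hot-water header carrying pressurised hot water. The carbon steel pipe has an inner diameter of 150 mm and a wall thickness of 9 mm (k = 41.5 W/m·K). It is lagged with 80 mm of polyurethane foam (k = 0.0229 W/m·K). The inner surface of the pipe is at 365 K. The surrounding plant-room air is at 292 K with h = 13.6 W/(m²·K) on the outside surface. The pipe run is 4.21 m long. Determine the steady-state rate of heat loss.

Treating each annulus and film as a series resistance:
R_carbon steel pipe wall = ln(84/75)/(2π×41.5×4.21) = 1.032×10^-4 K/W
R_polyurethane foam = ln(164/84)/(2π×0.0229×4.21) = 1.104 K/W
R_outer film = 1/(h_o·2πr_oL) = 1/(13.6×2π×0.164×4.21) = 0.01695 K/W
R_total = 1.122 K/W
Q = ΔT/R_total = 73/1.122

Q ≈ 65.1 W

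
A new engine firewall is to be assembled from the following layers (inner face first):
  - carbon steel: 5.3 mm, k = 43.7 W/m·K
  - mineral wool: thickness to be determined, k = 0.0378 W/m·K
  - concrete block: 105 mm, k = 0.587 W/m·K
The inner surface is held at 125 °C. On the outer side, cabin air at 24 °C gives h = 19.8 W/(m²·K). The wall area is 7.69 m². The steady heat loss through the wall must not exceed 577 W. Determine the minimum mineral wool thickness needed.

Treating each layer as a thermal resistance in series:
R_carbon steel = L/(kA) = 0.0053/(43.7×7.69) = 1.577×10^-5 K/W
R_concrete block = L/(kA) = 0.105/(0.587×7.69) = 0.02326 K/W
R_outer film = 1/(h_o·A) = 1/(19.8×7.69) = 0.006568 K/W
Sum of the known resistances R_other = 0.02984 K/W
Required total resistance R_tot = ΔT/Q_allow = 101/577 = 0.175 K/W
R_mineral wool = R_tot − R_other = 0.1452 K/W
L = R·k·A = 0.1452×0.0378×7.69

L ≈ 42.2 mm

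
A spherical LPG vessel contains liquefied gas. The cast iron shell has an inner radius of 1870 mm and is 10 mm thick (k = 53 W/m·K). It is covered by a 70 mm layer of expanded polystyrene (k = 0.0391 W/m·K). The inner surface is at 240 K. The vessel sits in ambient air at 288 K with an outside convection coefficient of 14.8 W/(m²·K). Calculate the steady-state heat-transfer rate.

Q ≈ 1190 W

Spherical conduction: R = (1/r_in − 1/r_out)/(4πk) per layer; series-sum.
R_cast iron shell = (1/1.87 − 1/1.88)/(4π×53) = 4.271×10^-6 K/W
R_expanded polystyrene = (1/1.88 − 1/1.95)/(4π×0.0391) = 0.03886 K/W
R_outer film = 1/(h·4πr_o²) = 1/(14.8×4π×1.95²) = 0.001414 K/W
R_total = 0.04028 K/W
Q = ΔT/R_total = 48/0.04028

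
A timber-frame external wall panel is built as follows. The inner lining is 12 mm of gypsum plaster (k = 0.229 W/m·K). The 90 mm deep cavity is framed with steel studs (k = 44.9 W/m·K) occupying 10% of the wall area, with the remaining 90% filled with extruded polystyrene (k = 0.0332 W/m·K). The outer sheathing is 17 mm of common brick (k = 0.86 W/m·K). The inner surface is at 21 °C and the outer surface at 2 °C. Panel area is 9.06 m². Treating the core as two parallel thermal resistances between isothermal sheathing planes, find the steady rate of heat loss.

Q ≈ 1870 W

Sheathing layers in series; stud and cavity paths in parallel between them.
R_inner = 0.012/(0.229×9.06) = 0.005784 K/W
R_stud  = 0.09/(44.9×0.1×9.06) = 0.002212 K/W
R_cav   = 0.09/(0.0332×0.9×9.06) = 0.3325 K/W
1/R_core = 1/R_stud + 1/R_cav → R_core = 0.002198 K/W
R_outer = 0.017/(0.86×9.06) = 0.002182 K/W
R_total = 0.01016 K/W
Q = ΔT/R_total = 19/0.01016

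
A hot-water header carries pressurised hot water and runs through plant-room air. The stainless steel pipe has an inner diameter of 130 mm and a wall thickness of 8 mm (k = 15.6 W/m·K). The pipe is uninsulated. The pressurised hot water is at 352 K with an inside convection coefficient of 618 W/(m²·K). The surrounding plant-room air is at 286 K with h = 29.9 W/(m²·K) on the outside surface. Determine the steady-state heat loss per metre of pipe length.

q′ ≈ 845 W/m

Radial resistances (cylindrical: R_cond = ln(r_o/r_i)/(2πkL), R_conv = 1/(h·2πrL)):
R_inner film = 1/(h_i·2πr₁L) = 1/(618×2π×0.065×1) = 0.003962 K/W
R_stainless steel pipe wall = ln(73/65)/(2π×15.6×1) = 0.001184 K/W
R_outer film = 1/(h_o·2πr_oL) = 1/(29.9×2π×0.073×1) = 0.07292 K/W
R_total = 0.07806 K/W
Q = ΔT/R_total = 66/0.07806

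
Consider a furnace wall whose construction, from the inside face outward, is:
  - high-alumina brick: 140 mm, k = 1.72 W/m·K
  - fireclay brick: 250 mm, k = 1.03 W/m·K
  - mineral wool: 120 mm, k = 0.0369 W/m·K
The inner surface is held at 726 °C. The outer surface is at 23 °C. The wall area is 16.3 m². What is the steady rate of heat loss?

Thermal resistances in series:
R_high-alumina brick = L/(kA) = 0.14/(1.72×16.3) = 0.004994 K/W
R_fireclay brick = L/(kA) = 0.25/(1.03×16.3) = 0.01489 K/W
R_mineral wool = L/(kA) = 0.12/(0.0369×16.3) = 0.1995 K/W
R_total = 0.2194 K/W
Q = ΔT / R_total = 703 / 0.2194

Q ≈ 3200 W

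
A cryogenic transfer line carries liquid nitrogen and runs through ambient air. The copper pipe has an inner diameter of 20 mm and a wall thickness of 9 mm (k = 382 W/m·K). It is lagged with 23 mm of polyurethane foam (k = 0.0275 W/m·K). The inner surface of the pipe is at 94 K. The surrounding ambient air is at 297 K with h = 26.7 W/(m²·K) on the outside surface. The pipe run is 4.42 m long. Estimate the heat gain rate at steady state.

For a radial system each layer contributes R = ln(r_out/r_in)/(2πkL); films add R = 1/(hA).
R_copper pipe wall = ln(19/10)/(2π×382×4.42) = 6.05×10^-5 K/W
R_polyurethane foam = ln(42/19)/(2π×0.0275×4.42) = 1.039 K/W
R_outer film = 1/(h_o·2πr_oL) = 1/(26.7×2π×0.042×4.42) = 0.03211 K/W
R_total = 1.071 K/W
Q = ΔT/R_total = 203/1.071

Q ≈ 190 W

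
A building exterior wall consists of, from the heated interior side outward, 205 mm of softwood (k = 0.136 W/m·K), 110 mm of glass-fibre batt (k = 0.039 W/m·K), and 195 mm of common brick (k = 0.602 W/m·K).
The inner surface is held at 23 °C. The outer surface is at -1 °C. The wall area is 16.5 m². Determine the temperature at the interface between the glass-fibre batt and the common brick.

Treating each layer as a thermal resistance in series:
R_softwood = L/(kA) = 0.205/(0.136×16.5) = 0.09135 K/W
R_glass-fibre batt = L/(kA) = 0.11/(0.039×16.5) = 0.1709 K/W
R_common brick = L/(kA) = 0.195/(0.602×16.5) = 0.01963 K/W
R_total = 0.2819 K/W;  Q = ΔT/R_total = 24/0.2819 = 85.13 W
T_interface = T_inner − Q·ΣR(inner→interface) = 23 − 85.1×0.2623

T ≈ 0.671 °C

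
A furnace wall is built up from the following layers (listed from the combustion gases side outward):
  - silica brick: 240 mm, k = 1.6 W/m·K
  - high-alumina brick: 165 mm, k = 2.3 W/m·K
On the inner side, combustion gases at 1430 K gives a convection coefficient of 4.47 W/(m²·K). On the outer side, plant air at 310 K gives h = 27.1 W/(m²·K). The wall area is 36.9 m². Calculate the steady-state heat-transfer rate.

Thermal resistances in series:
R_inner film = 1/(h_i·A) = 1/(4.47×36.9) = 0.006063 K/W
R_silica brick = L/(kA) = 0.24/(1.6×36.9) = 0.004065 K/W
R_high-alumina brick = L/(kA) = 0.165/(2.3×36.9) = 0.001944 K/W
R_outer film = 1/(h_o·A) = 1/(27.1×36.9) = 0.001 K/W
R_total = 0.01307 K/W
Q = ΔT / R_total = 1120 / 0.01307

Q ≈ 85700 W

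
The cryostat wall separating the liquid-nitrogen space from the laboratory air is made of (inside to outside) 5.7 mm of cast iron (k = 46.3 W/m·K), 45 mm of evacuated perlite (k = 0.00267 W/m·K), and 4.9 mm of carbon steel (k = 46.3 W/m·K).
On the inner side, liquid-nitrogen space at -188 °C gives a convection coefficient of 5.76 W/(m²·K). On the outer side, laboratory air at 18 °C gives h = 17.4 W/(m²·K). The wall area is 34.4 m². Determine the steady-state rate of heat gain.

Series thermal resistances:
R_inner film = 1/(h_i·A) = 1/(5.76×34.4) = 0.005047 K/W
R_cast iron = L/(kA) = 0.0057/(46.3×34.4) = 3.579×10^-6 K/W
R_evacuated perlite = L/(kA) = 0.045/(0.00267×34.4) = 0.4899 K/W
R_carbon steel = L/(kA) = 0.0049/(46.3×34.4) = 3.076×10^-6 K/W
R_outer film = 1/(h_o·A) = 1/(17.4×34.4) = 0.001671 K/W
R_total = 0.4967 K/W
Q = ΔT / R_total = 206 / 0.4967

Q ≈ 415 W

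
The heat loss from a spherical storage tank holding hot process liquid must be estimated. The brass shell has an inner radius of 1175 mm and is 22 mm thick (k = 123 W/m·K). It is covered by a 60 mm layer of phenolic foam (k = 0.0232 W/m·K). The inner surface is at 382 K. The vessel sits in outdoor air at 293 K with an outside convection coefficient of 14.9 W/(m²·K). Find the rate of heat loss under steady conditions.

For a spherical shell R = (1/r₁ − 1/r₂)/(4πk); film R = 1/(h·4πr²). In series:
R_brass shell = (1/1.175 − 1/1.197)/(4π×123) = 1.012×10^-5 K/W
R_phenolic foam = (1/1.197 − 1/1.257)/(4π×0.0232) = 0.1368 K/W
R_outer film = 1/(h·4πr_o²) = 1/(14.9×4π×1.257²) = 0.00338 K/W
R_total = 0.1402 K/W
Q = ΔT/R_total = 89/0.1402

Q ≈ 635 W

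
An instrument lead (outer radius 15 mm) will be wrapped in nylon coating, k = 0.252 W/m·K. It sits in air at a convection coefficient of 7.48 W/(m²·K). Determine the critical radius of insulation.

For a cylinder r_cr = k/h = 0.252/7.48
r_cr = 33.7 mm; since the bare radius (15 mm) is below r_cr, adding a thin layer of insulation will *increase* heat loss.

r_cr ≈ 33.7 mm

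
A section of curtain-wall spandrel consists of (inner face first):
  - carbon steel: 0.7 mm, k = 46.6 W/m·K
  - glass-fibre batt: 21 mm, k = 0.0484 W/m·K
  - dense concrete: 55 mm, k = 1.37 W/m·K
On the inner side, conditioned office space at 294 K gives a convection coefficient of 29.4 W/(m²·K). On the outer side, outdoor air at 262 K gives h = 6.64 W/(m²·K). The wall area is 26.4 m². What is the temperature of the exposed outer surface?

T ≈ 269 K

Treating each layer as a thermal resistance in series:
R_inner film = 1/(h_i·A) = 1/(29.4×26.4) = 0.001288 K/W
R_carbon steel = L/(kA) = 0.0007/(46.6×26.4) = 5.69×10^-7 K/W
R_glass-fibre batt = L/(kA) = 0.021/(0.0484×26.4) = 0.01644 K/W
R_dense concrete = L/(kA) = 0.055/(1.37×26.4) = 0.001521 K/W
R_outer film = 1/(h_o·A) = 1/(6.64×26.4) = 0.005705 K/W
R_total = 0.02495 K/W;  Q = ΔT/R_total = 32/0.02495 = 1283 W
T_interface = T_inner − Q·ΣR(inner→interface) = 294 − 1280×0.01924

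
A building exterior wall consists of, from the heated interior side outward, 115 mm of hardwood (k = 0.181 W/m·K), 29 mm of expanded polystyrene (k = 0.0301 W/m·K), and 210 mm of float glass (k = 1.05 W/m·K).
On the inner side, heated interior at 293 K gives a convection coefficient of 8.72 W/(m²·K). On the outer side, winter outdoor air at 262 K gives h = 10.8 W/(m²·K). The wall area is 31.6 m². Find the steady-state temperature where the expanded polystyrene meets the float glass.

Treating each layer as a thermal resistance in series:
R_inner film = 1/(h_i·A) = 1/(8.72×31.6) = 0.003629 K/W
R_hardwood = L/(kA) = 0.115/(0.181×31.6) = 0.02011 K/W
R_expanded polystyrene = L/(kA) = 0.029/(0.0301×31.6) = 0.03049 K/W
R_float glass = L/(kA) = 0.21/(1.05×31.6) = 0.006329 K/W
R_outer film = 1/(h_o·A) = 1/(10.8×31.6) = 0.00293 K/W
R_total = 0.06348 K/W;  Q = ΔT/R_total = 31/0.06348 = 488.3 W
T_interface = T_inner − Q·ΣR(inner→interface) = 293 − 488×0.05422

T ≈ 267 K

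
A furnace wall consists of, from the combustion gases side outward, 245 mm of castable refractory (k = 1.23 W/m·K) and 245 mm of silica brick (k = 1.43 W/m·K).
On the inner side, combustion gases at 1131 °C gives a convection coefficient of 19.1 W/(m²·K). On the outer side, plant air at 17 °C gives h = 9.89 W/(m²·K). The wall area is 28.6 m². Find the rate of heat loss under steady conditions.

Q ≈ 60800 W

Series thermal resistances:
R_inner film = 1/(h_i·A) = 1/(19.1×28.6) = 0.001831 K/W
R_castable refractory = L/(kA) = 0.245/(1.23×28.6) = 0.006965 K/W
R_silica brick = L/(kA) = 0.245/(1.43×28.6) = 0.005991 K/W
R_outer film = 1/(h_o·A) = 1/(9.89×28.6) = 0.003535 K/W
R_total = 0.01832 K/W
Q = ΔT / R_total = 1114 / 0.01832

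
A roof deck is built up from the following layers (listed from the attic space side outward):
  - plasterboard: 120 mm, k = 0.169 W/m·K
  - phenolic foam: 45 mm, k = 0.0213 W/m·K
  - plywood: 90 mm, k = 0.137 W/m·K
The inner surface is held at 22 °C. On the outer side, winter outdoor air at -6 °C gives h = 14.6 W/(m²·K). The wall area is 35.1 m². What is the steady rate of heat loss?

Treating each layer as a thermal resistance in series:
R_plasterboard = L/(kA) = 0.12/(0.169×35.1) = 0.02023 K/W
R_phenolic foam = L/(kA) = 0.045/(0.0213×35.1) = 0.06019 K/W
R_plywood = L/(kA) = 0.09/(0.137×35.1) = 0.01872 K/W
R_outer film = 1/(h_o·A) = 1/(14.6×35.1) = 0.001951 K/W
R_total = 0.1011 K/W
Q = ΔT / R_total = 28 / 0.1011

Q ≈ 277 W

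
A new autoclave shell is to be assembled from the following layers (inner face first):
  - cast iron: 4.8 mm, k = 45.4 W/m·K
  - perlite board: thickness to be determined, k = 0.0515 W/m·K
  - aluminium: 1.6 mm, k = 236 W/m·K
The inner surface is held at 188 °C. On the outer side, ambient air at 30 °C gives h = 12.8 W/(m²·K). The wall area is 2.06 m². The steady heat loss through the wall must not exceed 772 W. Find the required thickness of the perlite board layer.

Model the wall as resistances in series:
R_cast iron = L/(kA) = 0.0048/(45.4×2.06) = 5.132×10^-5 K/W
R_aluminium = L/(kA) = 0.0016/(236×2.06) = 3.291×10^-6 K/W
R_outer film = 1/(h_o·A) = 1/(12.8×2.06) = 0.03792 K/W
Sum of the known resistances R_other = 0.03798 K/W
Required total resistance R_tot = ΔT/Q_allow = 158/772 = 0.2047 K/W
R_perlite board = R_tot − R_other = 0.1667 K/W
L = R·k·A = 0.1667×0.0515×2.06

L ≈ 17.7 mm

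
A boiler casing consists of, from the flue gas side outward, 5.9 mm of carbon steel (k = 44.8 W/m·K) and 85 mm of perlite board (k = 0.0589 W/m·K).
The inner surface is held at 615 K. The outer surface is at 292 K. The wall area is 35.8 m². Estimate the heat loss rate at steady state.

Model the wall as resistances in series:
R_carbon steel = L/(kA) = 0.0059/(44.8×35.8) = 3.679×10^-6 K/W
R_perlite board = L/(kA) = 0.085/(0.0589×35.8) = 0.04031 K/W
R_total = 0.04031 K/W
Q = ΔT / R_total = 323 / 0.04031

Q ≈ 8010 W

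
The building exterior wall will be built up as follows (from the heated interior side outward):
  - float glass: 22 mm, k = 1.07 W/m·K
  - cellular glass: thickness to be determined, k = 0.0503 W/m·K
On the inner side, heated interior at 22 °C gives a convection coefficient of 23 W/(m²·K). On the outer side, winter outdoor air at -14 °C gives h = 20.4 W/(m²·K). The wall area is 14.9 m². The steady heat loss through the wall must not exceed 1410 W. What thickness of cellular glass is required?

L ≈ 13.4 mm

Thermal resistances in series:
R_inner film = 1/(h_i·A) = 1/(23×14.9) = 0.002918 K/W
R_float glass = L/(kA) = 0.022/(1.07×14.9) = 0.00138 K/W
R_outer film = 1/(h_o·A) = 1/(20.4×14.9) = 0.00329 K/W
Sum of the known resistances R_other = 0.007588 K/W
Required total resistance R_tot = ΔT/Q_allow = 36/1410 = 0.02553 K/W
R_cellular glass = R_tot − R_other = 0.01794 K/W
L = R·k·A = 0.01794×0.0503×14.9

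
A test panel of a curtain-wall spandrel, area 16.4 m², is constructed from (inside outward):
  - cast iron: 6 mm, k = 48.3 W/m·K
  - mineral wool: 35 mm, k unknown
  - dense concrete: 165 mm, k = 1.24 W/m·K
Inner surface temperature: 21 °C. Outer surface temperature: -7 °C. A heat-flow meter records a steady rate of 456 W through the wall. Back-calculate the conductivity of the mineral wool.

Thermal resistances in series:
R_cast iron = L/(kA) = 0.006/(48.3×16.4) = 7.575×10^-6 K/W
R_dense concrete = L/(kA) = 0.165/(1.24×16.4) = 0.008114 K/W
Sum of known resistances R_other = 0.008121 K/W
Total R = ΔT/Q = 28/456 = 0.0614 K/W
R_mineral wool = R_total − R_other = 0.05328 K/W
k = L/(R·A) = 0.035/(0.05328×16.4)

k ≈ 0.0401 W/(m·K)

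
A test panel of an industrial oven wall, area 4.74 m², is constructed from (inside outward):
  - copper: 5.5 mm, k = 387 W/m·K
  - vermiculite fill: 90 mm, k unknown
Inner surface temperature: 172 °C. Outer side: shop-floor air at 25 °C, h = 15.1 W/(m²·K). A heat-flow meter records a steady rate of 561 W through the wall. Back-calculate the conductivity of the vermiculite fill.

Model the wall as resistances in series:
R_copper = L/(kA) = 0.0055/(387×4.74) = 2.998×10^-6 K/W
R_outer film = 1/(h_o·A) = 1/(15.1×4.74) = 0.01397 K/W
Sum of known resistances R_other = 0.01397 K/W
Total R = ΔT/Q = 147/561 = 0.262 K/W
R_vermiculite fill = R_total − R_other = 0.2481 K/W
k = L/(R·A) = 0.09/(0.2481×4.74)

k ≈ 0.0765 W/(m·K)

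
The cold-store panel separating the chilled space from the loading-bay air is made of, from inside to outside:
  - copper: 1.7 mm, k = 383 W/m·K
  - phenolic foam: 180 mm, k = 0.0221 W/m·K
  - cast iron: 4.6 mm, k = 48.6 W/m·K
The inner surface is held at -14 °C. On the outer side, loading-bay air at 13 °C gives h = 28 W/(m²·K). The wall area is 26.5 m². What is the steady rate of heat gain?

Model the wall as resistances in series:
R_copper = L/(kA) = 0.0017/(383×26.5) = 1.675×10^-7 K/W
R_phenolic foam = L/(kA) = 0.18/(0.0221×26.5) = 0.3074 K/W
R_cast iron = L/(kA) = 0.0046/(48.6×26.5) = 3.572×10^-6 K/W
R_outer film = 1/(h_o·A) = 1/(28×26.5) = 0.001348 K/W
R_total = 0.3087 K/W
Q = ΔT / R_total = 27 / 0.3087

Q ≈ 87.5 W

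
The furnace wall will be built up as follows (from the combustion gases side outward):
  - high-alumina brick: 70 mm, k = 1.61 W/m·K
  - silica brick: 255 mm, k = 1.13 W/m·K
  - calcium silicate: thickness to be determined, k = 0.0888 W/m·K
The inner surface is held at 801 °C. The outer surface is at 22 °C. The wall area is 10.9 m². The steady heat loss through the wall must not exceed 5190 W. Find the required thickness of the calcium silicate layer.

L ≈ 121 mm

Using the resistance-network approach (series):
R_high-alumina brick = L/(kA) = 0.07/(1.61×10.9) = 0.003989 K/W
R_silica brick = L/(kA) = 0.255/(1.13×10.9) = 0.0207 K/W
Sum of the known resistances R_other = 0.02469 K/W
Required total resistance R_tot = ΔT/Q_allow = 779/5190 = 0.1501 K/W
R_calcium silicate = R_tot − R_other = 0.1254 K/W
L = R·k·A = 0.1254×0.0888×10.9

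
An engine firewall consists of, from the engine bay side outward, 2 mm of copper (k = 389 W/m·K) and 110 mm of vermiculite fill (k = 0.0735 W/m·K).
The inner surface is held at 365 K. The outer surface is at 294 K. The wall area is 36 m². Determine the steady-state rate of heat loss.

Series thermal resistances:
R_copper = L/(kA) = 0.002/(389×36) = 1.428×10^-7 K/W
R_vermiculite fill = L/(kA) = 0.11/(0.0735×36) = 0.04157 K/W
R_total = 0.04157 K/W
Q = ΔT / R_total = 71 / 0.04157

Q ≈ 1710 W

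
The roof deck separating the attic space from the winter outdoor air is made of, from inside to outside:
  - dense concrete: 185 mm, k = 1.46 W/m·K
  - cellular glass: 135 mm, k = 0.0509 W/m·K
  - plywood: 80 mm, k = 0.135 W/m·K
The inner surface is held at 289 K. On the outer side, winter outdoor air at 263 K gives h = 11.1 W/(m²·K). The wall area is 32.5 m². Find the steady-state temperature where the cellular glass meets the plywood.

Treating each layer as a thermal resistance in series:
R_dense concrete = L/(kA) = 0.185/(1.46×32.5) = 0.003899 K/W
R_cellular glass = L/(kA) = 0.135/(0.0509×32.5) = 0.08161 K/W
R_plywood = L/(kA) = 0.08/(0.135×32.5) = 0.01823 K/W
R_outer film = 1/(h_o·A) = 1/(11.1×32.5) = 0.002772 K/W
R_total = 0.1065 K/W;  Q = ΔT/R_total = 26/0.1065 = 244.1 W
T_interface = T_inner − Q·ΣR(inner→interface) = 289 − 244×0.08551

T ≈ 268 K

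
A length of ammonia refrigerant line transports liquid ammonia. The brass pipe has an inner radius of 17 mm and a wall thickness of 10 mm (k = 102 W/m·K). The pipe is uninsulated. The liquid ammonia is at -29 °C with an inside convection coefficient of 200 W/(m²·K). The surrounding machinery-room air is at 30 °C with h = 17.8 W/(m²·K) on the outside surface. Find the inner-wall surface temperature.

T ≈ -21.7 °C

Cylindrical conduction, so R = ln(r₂/r₁)/(2πkL) per layer, in series:
R_inner film = 1/(h_i·2πr₁L) = 1/(200×2π×0.017×1) = 0.04681 K/W
R_brass pipe wall = ln(27/17)/(2π×102×1) = 7.219×10^-4 K/W
R_outer film = 1/(h_o·2πr_oL) = 1/(17.8×2π×0.027×1) = 0.3312 K/W
R_total = 0.3787 K/W
Q = ΔT/R_total = 59/0.3787
Q = 156 W/m
T_interface = T_inner + Q·ΣR(inner→interface) = -29 + 156×0.04681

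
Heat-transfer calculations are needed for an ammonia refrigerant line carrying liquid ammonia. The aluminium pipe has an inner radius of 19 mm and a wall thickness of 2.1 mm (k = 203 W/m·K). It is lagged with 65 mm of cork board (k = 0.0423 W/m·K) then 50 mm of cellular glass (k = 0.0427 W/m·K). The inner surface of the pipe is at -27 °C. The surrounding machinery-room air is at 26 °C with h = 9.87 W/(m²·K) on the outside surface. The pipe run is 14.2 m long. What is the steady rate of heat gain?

Cylindrical conduction, so R = ln(r₂/r₁)/(2πkL) per layer, in series:
R_aluminium pipe wall = ln(21.1/19)/(2π×203×14.2) = 5.788×10^-6 K/W
R_cork board = ln(86.1/21.1)/(2π×0.0423×14.2) = 0.3726 K/W
R_cellular glass = ln(136.1/86.1)/(2π×0.0427×14.2) = 0.1202 K/W
R_outer film = 1/(h_o·2πr_oL) = 1/(9.87×2π×0.1361×14.2) = 0.008344 K/W
R_total = 0.5011 K/W
Q = ΔT/R_total = 53/0.5011

Q ≈ 106 W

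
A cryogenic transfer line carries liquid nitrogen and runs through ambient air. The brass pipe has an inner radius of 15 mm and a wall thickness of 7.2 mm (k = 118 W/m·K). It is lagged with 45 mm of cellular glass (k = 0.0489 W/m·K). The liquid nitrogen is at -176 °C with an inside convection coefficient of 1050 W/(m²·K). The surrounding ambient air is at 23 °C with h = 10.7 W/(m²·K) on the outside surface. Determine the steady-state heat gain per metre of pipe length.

q′ ≈ 51.9 W/m

Radial resistances (cylindrical: R_cond = ln(r_o/r_i)/(2πkL), R_conv = 1/(h·2πrL)):
R_inner film = 1/(h_i·2πr₁L) = 1/(1050×2π×0.015×1) = 0.01011 K/W
R_brass pipe wall = ln(22.2/15)/(2π×118×1) = 5.288×10^-4 K/W
R_cellular glass = ln(67.2/22.2)/(2π×0.0489×1) = 3.605 K/W
R_outer film = 1/(h_o·2πr_oL) = 1/(10.7×2π×0.0672×1) = 0.2213 K/W
R_total = 3.837 K/W
Q = ΔT/R_total = 199/3.837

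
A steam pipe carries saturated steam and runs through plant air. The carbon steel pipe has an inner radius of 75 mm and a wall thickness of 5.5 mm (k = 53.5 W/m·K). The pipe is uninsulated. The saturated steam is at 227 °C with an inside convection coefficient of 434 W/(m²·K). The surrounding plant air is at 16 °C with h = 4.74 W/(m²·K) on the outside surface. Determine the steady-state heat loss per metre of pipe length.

q′ ≈ 500 W/m

Radial resistances (cylindrical: R_cond = ln(r_o/r_i)/(2πkL), R_conv = 1/(h·2πrL)):
R_inner film = 1/(h_i·2πr₁L) = 1/(434×2π×0.075×1) = 0.00489 K/W
R_carbon steel pipe wall = ln(80.5/75)/(2π×53.5×1) = 2.105×10^-4 K/W
R_outer film = 1/(h_o·2πr_oL) = 1/(4.74×2π×0.0805×1) = 0.4171 K/W
R_total = 0.4222 K/W
Q = ΔT/R_total = 211/0.4222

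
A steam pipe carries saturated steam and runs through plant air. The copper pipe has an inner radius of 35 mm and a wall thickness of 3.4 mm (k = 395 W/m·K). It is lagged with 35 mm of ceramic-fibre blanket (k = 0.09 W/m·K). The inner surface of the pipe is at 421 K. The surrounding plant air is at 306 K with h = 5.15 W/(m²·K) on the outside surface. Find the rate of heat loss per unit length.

q′ ≈ 73.4 W/m

For a radial system each layer contributes R = ln(r_out/r_in)/(2πkL); films add R = 1/(hA).
R_copper pipe wall = ln(38.4/35)/(2π×395×1) = 3.735×10^-5 K/W
R_ceramic-fibre blanket = ln(73.4/38.4)/(2π×0.09×1) = 1.146 K/W
R_outer film = 1/(h_o·2πr_oL) = 1/(5.15×2π×0.0734×1) = 0.421 K/W
R_total = 1.567 K/W
Q = ΔT/R_total = 115/1.567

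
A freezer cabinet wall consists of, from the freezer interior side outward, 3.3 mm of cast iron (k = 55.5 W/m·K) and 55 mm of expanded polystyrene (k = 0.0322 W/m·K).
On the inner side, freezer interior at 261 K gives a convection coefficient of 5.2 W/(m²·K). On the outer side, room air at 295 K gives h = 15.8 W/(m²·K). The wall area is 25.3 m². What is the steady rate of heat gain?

Q ≈ 438 W

Treating each layer as a thermal resistance in series:
R_inner film = 1/(h_i·A) = 1/(5.2×25.3) = 0.007601 K/W
R_cast iron = L/(kA) = 0.0033/(55.5×25.3) = 2.35×10^-6 K/W
R_expanded polystyrene = L/(kA) = 0.055/(0.0322×25.3) = 0.06751 K/W
R_outer film = 1/(h_o·A) = 1/(15.8×25.3) = 0.002502 K/W
R_total = 0.07762 K/W
Q = ΔT / R_total = 34 / 0.07762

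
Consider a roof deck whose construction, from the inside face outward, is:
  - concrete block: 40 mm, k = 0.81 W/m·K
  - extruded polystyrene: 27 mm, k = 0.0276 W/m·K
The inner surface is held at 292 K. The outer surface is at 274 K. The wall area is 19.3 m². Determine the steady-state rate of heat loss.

Q ≈ 338 W

Using the resistance-network approach (series):
R_concrete block = L/(kA) = 0.04/(0.81×19.3) = 0.002559 K/W
R_extruded polystyrene = L/(kA) = 0.027/(0.0276×19.3) = 0.05069 K/W
R_total = 0.05325 K/W
Q = ΔT / R_total = 18 / 0.05325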